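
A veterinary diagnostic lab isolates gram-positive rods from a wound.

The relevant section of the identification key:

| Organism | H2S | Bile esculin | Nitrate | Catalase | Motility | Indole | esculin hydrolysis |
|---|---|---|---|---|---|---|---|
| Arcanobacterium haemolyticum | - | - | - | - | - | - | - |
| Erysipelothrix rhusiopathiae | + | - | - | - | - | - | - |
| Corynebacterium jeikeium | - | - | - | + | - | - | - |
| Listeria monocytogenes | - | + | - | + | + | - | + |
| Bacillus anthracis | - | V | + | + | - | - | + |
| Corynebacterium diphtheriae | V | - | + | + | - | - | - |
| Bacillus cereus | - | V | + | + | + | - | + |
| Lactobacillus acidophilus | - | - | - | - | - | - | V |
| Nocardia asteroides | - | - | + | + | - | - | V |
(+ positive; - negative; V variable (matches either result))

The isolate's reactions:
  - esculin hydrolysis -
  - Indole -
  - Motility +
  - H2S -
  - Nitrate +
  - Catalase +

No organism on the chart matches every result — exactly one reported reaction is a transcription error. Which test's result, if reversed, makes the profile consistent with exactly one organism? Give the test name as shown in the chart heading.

esculin hydrolysis

As reported, no row in the chart matches all 6 reactions.
Reversing Nitrate → still no organism matches.
Reversing Indole → still no organism matches.
Reversing esculin hydrolysis (to +) → unique match: Bacillus cereus.
Reversing Motility → 2 organisms match (not unique).
Reversing H2S → still no organism matches.
Reversing Catalase → still no organism matches.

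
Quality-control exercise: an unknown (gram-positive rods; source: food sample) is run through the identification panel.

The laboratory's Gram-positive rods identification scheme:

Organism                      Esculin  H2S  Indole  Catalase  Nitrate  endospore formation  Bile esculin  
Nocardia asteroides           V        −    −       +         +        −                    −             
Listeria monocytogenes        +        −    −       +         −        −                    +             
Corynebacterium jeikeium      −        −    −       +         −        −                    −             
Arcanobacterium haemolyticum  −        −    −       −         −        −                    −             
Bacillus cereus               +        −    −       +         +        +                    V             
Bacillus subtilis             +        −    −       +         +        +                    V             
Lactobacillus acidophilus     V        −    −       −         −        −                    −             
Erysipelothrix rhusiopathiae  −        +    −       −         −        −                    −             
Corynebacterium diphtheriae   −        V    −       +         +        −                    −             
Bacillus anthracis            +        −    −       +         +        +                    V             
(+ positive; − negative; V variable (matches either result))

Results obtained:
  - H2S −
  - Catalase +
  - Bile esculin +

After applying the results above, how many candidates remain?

4

Catalase +: excludes Arcanobacterium haemolyticum, Lactobacillus acidophilus, Erysipelothrix rhusiopathiae — 7 left.
Bile esculin +: excludes Nocardia asteroides, Corynebacterium jeikeium, Corynebacterium diphtheriae — 4 left.
H2S −: all 4 remaining candidates are consistent.
Still consistent: Bacillus anthracis, Bacillus cereus, Bacillus subtilis, Listeria monocytogenes.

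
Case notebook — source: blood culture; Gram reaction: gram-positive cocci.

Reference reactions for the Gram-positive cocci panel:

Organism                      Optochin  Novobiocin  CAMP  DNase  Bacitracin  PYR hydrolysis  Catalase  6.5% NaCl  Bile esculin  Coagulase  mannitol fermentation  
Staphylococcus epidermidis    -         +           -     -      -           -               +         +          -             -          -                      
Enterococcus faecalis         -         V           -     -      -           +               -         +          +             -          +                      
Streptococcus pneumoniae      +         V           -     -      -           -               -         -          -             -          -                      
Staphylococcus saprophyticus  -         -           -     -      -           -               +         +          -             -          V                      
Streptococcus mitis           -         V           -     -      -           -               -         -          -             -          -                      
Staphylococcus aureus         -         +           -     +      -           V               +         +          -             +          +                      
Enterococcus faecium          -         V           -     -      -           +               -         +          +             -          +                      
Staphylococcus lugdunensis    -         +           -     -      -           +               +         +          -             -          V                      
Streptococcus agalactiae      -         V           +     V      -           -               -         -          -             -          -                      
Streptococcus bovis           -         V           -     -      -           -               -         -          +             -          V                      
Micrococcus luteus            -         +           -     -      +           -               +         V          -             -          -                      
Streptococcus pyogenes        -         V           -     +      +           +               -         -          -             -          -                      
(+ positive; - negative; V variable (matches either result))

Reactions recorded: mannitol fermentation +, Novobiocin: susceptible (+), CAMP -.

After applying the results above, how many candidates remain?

5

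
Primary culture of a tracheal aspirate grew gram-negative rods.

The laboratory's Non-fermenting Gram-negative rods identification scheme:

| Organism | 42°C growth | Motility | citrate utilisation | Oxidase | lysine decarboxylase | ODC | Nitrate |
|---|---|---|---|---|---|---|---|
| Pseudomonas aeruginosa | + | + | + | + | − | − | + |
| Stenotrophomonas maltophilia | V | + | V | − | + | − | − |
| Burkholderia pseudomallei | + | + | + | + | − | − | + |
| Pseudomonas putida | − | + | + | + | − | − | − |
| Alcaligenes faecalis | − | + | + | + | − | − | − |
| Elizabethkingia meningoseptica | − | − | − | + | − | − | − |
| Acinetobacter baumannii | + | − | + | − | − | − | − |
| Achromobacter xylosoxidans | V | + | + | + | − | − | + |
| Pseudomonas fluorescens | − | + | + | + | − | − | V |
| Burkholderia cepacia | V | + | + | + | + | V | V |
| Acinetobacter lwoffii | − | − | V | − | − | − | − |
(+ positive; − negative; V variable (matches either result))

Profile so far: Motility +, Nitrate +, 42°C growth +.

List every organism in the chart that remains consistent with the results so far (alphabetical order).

Motility +: excludes Elizabethkingia meningoseptica, Acinetobacter baumannii, Acinetobacter lwoffii — 8 left.
42°C growth +: excludes Pseudomonas putida, Alcaligenes faecalis, Pseudomonas fluorescens — 5 left.
Nitrate +: excludes Stenotrophomonas maltophilia — 4 left.

Achromobacter xylosoxidans, Burkholderia cepacia, Burkholderia pseudomallei, Pseudomonas aeruginosa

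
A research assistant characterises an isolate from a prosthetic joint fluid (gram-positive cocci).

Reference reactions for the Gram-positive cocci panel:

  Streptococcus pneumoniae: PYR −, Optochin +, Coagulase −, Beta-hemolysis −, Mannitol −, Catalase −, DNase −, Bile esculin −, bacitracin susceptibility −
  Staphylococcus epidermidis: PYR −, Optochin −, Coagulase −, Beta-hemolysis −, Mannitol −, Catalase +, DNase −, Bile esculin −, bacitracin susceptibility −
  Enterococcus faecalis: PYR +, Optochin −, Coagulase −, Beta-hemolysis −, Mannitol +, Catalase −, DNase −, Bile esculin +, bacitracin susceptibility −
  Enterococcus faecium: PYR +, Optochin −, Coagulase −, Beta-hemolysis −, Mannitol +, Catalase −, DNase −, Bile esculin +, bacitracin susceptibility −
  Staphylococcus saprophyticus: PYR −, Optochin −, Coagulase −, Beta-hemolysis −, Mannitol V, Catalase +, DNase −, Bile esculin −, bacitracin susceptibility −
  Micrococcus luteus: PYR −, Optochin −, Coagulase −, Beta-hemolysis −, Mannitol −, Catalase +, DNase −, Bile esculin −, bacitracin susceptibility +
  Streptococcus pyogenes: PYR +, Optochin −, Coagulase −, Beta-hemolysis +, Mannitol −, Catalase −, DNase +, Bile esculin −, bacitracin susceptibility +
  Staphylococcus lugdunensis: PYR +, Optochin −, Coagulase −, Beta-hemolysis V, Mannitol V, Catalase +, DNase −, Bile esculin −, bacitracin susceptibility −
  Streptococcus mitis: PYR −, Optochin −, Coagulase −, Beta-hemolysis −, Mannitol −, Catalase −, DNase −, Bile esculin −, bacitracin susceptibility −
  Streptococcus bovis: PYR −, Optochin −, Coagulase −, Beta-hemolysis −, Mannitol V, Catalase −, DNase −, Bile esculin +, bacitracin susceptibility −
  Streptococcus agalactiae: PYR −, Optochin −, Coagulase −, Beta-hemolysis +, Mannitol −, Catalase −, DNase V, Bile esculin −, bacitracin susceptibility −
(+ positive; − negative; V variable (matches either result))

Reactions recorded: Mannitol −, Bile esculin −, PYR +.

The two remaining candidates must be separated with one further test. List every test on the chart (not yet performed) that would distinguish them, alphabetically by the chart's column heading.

bacitracin susceptibility, Catalase, DNase

PYR +: excludes 7 organisms — 4 left.
Mannitol −: excludes Enterococcus faecalis, Enterococcus faecium — 2 left.
Bile esculin −: all 2 remaining candidates are consistent.
Two candidates remain: Staphylococcus lugdunensis and Streptococcus pyogenes.
  Optochin: − vs − — same for both, does not separate.
  Coagulase: − vs − — same for both, does not separate.
  Beta-hemolysis: V vs + — variable for at least one, does not separate.
  Catalase: Staphylococcus lugdunensis +, Streptococcus pyogenes − — discriminates.
  DNase: Staphylococcus lugdunensis −, Streptococcus pyogenes + — discriminates.
  bacitracin susceptibility: Staphylococcus lugdunensis −, Streptococcus pyogenes + — discriminates.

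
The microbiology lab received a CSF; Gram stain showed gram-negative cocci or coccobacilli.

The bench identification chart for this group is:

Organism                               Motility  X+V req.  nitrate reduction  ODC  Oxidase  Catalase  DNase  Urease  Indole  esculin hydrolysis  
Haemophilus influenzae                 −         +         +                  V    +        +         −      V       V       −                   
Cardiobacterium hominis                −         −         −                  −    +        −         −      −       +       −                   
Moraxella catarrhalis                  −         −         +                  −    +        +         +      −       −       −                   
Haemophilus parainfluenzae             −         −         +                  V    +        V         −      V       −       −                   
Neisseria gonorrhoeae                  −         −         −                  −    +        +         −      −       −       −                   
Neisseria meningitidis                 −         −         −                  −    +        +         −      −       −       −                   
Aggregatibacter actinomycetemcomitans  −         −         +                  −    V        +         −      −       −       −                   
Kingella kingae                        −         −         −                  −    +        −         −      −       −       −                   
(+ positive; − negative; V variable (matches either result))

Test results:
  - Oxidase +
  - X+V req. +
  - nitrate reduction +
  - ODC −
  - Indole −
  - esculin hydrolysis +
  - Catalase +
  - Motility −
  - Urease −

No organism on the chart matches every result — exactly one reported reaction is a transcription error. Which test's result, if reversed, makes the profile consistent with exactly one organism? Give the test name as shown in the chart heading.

As reported, no row in the chart matches all 9 reactions.
Reversing Urease → still no organism matches.
Reversing esculin hydrolysis (to −) → unique match: Haemophilus influenzae.
Reversing Indole → still no organism matches.
Reversing Motility → still no organism matches.
Reversing ODC → still no organism matches.
Reversing Oxidase → still no organism matches.
Reversing nitrate reduction → still no organism matches.
Reversing Catalase → still no organism matches.
Reversing X+V req. → still no organism matches.

esculin hydrolysis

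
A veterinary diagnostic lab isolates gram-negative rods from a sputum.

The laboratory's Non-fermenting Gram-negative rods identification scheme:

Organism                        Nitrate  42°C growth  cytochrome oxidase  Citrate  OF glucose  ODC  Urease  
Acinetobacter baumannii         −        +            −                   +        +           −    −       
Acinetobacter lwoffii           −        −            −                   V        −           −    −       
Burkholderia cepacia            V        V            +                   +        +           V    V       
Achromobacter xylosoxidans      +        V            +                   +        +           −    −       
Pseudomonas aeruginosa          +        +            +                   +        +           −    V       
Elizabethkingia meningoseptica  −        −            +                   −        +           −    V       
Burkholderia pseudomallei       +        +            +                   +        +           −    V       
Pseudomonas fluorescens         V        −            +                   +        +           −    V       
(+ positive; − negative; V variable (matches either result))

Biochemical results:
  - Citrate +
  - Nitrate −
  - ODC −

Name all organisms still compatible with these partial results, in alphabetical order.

Nitrate −: excludes Achromobacter xylosoxidans, Pseudomonas aeruginosa, Burkholderia pseudomallei — 5 left.
Citrate +: excludes Elizabethkingia meningoseptica — 4 left.
ODC −: all 4 remaining candidates are consistent.

Acinetobacter baumannii, Acinetobacter lwoffii, Burkholderia cepacia, Pseudomonas fluorescens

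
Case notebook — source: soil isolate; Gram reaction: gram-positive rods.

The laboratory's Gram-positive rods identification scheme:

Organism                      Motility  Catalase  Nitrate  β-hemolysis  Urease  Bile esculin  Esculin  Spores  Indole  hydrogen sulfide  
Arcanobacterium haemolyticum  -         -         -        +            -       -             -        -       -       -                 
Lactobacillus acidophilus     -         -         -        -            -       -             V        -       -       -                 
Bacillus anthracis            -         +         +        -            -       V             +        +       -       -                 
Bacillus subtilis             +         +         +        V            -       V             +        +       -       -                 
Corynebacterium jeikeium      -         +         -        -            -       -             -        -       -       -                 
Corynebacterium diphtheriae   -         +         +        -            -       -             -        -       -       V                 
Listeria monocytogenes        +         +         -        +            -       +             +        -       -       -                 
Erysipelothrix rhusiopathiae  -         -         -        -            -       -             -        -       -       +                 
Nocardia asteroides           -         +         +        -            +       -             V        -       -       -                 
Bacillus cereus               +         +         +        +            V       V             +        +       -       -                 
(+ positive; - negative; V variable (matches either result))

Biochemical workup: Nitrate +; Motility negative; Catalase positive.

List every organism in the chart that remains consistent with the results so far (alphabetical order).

Bacillus anthracis, Corynebacterium diphtheriae, Nocardia asteroides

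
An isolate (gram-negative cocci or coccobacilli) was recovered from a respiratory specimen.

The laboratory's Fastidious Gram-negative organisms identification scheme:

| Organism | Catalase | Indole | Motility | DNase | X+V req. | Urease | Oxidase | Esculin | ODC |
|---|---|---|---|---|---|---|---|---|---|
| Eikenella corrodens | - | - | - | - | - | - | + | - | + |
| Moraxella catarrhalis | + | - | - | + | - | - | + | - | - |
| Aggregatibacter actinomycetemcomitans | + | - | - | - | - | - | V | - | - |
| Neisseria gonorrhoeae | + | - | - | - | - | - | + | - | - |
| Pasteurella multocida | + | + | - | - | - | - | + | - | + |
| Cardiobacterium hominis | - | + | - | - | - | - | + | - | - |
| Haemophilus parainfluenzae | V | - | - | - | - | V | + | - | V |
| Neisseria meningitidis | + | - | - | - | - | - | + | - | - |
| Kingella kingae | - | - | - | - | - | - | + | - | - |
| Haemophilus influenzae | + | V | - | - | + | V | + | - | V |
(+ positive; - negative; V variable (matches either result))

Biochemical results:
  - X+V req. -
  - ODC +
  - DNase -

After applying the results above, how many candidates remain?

3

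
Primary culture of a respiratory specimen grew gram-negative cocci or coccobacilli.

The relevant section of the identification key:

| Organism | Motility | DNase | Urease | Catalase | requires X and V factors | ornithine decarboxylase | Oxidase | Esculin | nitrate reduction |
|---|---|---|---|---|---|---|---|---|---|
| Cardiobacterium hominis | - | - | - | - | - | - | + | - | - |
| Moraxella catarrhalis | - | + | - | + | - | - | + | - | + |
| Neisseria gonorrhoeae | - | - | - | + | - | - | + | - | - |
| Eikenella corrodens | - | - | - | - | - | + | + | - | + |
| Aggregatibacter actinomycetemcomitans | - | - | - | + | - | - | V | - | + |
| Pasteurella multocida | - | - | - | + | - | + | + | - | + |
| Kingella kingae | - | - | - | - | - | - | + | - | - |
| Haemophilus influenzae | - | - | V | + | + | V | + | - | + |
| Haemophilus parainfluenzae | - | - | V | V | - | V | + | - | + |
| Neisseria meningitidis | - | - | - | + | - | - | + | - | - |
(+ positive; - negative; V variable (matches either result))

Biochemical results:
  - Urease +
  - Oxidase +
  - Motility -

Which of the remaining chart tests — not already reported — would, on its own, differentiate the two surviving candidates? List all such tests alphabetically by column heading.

requires X and V factors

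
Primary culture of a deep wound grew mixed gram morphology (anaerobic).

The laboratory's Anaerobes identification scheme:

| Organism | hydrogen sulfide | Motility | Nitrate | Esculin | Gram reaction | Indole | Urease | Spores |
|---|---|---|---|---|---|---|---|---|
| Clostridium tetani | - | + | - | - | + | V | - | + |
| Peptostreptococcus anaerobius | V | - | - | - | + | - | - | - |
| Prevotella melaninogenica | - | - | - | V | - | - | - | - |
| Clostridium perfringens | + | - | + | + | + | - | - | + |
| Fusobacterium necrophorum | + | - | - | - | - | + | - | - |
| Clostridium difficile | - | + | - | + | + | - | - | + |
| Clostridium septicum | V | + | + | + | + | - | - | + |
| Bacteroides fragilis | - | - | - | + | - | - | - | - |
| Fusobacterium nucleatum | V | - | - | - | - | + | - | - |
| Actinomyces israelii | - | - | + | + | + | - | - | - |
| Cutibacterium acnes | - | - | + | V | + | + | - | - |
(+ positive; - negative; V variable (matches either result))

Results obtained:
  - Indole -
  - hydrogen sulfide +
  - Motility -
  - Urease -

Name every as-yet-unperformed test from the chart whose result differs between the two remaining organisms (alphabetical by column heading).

Urease -: all 11 remaining candidates are consistent.
Indole -: excludes Fusobacterium necrophorum, Fusobacterium nucleatum, Cutibacterium acnes — 8 left.
hydrogen sulfide +: excludes 5 organisms — 3 left.
Motility -: excludes Clostridium septicum — 2 left.
Two candidates remain: Clostridium perfringens and Peptostreptococcus anaerobius.
  Nitrate: Clostridium perfringens +, Peptostreptococcus anaerobius - — discriminates.
  Esculin: Clostridium perfringens +, Peptostreptococcus anaerobius - — discriminates.
  Gram reaction: + vs + — same for both, does not separate.
  Spores: Clostridium perfringens +, Peptostreptococcus anaerobius - — discriminates.

Esculin, Nitrate, Spores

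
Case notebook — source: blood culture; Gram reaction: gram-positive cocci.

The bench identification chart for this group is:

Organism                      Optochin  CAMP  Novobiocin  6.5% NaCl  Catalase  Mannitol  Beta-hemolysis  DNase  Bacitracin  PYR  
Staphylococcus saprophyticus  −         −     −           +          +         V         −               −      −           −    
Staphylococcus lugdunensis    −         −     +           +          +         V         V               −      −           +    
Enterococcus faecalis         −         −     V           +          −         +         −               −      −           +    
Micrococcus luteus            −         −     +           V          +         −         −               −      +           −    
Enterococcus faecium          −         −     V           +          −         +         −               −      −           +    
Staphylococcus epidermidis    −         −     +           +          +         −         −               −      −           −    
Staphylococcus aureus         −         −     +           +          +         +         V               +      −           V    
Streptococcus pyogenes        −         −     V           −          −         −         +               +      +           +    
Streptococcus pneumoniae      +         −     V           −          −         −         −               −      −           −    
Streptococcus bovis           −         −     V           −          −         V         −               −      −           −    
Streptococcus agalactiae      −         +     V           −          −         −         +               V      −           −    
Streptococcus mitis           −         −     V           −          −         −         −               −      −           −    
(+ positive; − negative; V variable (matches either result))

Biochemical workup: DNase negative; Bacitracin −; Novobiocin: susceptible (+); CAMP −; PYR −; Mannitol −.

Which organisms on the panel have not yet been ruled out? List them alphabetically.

Staphylococcus epidermidis, Streptococcus bovis, Streptococcus mitis, Streptococcus pneumoniae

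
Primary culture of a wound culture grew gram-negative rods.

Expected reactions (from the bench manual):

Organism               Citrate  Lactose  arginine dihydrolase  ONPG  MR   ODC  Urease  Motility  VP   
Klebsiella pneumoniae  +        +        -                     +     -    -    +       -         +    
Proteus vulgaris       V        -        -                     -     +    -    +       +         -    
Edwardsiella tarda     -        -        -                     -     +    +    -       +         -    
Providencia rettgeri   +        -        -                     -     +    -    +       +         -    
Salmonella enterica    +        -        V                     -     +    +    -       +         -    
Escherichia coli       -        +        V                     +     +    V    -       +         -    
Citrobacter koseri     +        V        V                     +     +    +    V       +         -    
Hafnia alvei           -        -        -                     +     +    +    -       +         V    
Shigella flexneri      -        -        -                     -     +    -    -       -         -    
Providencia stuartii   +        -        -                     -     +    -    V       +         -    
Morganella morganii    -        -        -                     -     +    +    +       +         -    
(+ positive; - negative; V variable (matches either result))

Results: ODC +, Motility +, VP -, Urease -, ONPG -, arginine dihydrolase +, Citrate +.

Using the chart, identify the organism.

Salmonella enterica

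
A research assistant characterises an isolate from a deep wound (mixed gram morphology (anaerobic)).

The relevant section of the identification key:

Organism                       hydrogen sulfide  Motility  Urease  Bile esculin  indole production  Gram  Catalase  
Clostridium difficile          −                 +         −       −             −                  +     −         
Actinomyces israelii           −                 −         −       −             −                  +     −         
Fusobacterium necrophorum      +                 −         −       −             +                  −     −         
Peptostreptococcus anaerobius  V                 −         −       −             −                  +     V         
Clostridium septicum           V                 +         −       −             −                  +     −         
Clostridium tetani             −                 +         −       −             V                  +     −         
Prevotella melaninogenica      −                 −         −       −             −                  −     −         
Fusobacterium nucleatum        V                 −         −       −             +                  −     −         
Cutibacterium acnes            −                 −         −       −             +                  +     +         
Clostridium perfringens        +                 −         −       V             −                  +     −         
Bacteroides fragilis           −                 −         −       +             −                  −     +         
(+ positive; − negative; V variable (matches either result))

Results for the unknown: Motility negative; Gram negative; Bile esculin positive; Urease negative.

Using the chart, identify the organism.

Bacteroides fragilis

Gram −: excludes 7 organisms — 4 left.
Motility −: all 4 remaining candidates are consistent.
Urease −: all 4 remaining candidates are consistent.
Bile esculin +: excludes Fusobacterium necrophorum, Prevotella melaninogenica, Fusobacterium nucleatum — 1 left.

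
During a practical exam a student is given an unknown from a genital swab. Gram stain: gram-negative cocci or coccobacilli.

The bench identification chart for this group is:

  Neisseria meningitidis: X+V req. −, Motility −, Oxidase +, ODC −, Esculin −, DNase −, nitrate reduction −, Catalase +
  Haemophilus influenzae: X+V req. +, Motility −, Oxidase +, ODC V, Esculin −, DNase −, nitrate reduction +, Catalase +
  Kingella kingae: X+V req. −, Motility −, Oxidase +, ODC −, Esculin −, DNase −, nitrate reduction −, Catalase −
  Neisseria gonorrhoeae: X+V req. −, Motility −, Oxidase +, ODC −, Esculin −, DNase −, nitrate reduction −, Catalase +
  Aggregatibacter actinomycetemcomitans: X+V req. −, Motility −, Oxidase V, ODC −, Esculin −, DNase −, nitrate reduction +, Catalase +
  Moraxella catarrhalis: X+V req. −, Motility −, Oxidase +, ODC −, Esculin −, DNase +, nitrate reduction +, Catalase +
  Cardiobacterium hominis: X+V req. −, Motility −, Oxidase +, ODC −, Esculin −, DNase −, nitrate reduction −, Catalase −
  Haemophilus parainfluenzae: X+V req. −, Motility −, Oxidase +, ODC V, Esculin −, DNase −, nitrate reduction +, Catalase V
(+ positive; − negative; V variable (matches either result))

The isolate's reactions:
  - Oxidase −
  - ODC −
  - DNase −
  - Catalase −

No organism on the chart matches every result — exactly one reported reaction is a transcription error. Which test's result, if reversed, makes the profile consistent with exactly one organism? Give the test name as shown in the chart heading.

As reported, no row in the chart matches all 4 reactions.
Reversing Catalase (to +) → unique match: Aggregatibacter actinomycetemcomitans.
Reversing DNase → still no organism matches.
Reversing Oxidase → 3 organisms match (not unique).
Reversing ODC → still no organism matches.

Catalase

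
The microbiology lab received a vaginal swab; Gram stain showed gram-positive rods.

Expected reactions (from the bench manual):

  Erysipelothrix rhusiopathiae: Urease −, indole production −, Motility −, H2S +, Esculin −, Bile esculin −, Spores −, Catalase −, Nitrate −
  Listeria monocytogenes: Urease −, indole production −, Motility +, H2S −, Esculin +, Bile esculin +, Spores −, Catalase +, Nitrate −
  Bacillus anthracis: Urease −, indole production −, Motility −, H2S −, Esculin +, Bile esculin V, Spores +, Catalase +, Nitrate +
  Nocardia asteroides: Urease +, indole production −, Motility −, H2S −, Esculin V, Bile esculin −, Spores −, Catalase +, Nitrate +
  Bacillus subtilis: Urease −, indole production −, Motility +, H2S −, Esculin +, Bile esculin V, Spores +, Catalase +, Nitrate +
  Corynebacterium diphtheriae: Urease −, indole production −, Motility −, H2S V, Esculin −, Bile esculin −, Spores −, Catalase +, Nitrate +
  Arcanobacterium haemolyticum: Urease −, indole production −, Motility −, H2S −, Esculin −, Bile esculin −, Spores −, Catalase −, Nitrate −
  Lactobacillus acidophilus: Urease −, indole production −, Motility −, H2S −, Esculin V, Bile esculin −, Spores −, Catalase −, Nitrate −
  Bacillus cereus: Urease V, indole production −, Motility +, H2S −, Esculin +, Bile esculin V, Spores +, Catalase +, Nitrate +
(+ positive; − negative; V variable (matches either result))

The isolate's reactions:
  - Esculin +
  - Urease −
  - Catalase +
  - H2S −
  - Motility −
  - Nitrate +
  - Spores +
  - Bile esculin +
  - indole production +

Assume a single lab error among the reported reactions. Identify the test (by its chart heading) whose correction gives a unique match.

As reported, no row in the chart matches all 9 reactions.
Reversing H2S → still no organism matches.
Reversing Motility → still no organism matches.
Reversing Nitrate → still no organism matches.
Reversing Bile esculin → still no organism matches.
Reversing Catalase → still no organism matches.
Reversing Spores → still no organism matches.
Reversing indole production (to −) → unique match: Bacillus anthracis.
Reversing Esculin → still no organism matches.
Reversing Urease → still no organism matches.

indole production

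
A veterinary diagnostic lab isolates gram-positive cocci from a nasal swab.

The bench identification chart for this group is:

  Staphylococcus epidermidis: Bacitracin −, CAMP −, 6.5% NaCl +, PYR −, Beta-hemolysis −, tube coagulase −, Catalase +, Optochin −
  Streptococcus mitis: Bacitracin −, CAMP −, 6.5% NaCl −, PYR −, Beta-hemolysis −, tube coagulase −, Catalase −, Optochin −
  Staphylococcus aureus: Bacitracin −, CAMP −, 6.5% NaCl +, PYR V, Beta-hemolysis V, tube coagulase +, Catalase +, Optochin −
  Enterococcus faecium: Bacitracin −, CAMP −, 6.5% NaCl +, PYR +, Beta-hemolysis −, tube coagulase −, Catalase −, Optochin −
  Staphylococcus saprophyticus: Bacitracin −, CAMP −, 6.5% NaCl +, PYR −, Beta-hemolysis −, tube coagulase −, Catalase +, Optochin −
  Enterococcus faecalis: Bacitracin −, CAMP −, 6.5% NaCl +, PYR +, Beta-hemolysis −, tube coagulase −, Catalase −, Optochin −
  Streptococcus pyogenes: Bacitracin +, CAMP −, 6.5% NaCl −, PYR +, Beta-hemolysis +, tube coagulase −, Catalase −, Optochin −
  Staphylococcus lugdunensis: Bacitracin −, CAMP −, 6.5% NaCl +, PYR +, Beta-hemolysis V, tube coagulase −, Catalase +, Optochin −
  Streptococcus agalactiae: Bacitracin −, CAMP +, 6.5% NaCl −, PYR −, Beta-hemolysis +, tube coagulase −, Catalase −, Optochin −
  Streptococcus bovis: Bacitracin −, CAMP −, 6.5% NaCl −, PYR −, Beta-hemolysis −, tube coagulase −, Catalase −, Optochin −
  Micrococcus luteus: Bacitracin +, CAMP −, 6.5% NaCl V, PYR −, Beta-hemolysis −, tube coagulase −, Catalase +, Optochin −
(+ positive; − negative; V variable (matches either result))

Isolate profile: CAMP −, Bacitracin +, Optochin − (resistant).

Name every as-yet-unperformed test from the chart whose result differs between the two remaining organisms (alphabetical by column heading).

Beta-hemolysis, Catalase, PYR

Bacitracin +: excludes 9 organisms — 2 left.
Optochin −: all 2 remaining candidates are consistent.
CAMP −: all 2 remaining candidates are consistent.
Two candidates remain: Micrococcus luteus and Streptococcus pyogenes.
  6.5% NaCl: V vs − — variable for at least one, does not separate.
  PYR: Micrococcus luteus −, Streptococcus pyogenes + — discriminates.
  Beta-hemolysis: Micrococcus luteus −, Streptococcus pyogenes + — discriminates.
  tube coagulase: − vs − — same for both, does not separate.
  Catalase: Micrococcus luteus +, Streptococcus pyogenes − — discriminates.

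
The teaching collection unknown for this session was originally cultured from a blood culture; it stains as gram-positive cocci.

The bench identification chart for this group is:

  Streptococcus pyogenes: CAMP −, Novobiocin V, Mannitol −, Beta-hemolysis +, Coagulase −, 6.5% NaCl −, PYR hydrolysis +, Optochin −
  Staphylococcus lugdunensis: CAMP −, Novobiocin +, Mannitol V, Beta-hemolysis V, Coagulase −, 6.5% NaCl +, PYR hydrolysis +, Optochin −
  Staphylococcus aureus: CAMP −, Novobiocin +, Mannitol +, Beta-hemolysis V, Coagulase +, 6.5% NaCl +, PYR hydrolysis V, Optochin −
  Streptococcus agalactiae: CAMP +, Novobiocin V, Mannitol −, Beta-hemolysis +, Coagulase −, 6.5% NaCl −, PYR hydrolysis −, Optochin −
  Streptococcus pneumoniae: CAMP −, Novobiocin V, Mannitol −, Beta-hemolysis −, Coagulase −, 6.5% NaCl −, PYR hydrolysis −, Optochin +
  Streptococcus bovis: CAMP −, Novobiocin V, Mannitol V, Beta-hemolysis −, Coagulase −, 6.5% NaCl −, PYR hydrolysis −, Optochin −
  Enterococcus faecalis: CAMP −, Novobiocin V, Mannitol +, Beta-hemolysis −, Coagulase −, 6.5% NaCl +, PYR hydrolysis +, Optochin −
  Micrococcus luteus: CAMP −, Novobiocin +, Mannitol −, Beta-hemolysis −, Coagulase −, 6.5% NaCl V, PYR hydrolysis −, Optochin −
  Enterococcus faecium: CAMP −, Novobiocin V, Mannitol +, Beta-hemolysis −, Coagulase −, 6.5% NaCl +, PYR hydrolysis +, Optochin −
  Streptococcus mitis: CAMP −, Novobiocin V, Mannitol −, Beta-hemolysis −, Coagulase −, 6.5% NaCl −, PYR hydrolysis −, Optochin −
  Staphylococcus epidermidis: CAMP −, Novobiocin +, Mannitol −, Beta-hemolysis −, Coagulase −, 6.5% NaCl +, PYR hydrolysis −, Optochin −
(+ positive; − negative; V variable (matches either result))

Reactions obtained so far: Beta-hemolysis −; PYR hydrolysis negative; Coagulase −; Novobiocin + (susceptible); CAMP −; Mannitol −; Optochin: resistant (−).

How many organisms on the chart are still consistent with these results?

4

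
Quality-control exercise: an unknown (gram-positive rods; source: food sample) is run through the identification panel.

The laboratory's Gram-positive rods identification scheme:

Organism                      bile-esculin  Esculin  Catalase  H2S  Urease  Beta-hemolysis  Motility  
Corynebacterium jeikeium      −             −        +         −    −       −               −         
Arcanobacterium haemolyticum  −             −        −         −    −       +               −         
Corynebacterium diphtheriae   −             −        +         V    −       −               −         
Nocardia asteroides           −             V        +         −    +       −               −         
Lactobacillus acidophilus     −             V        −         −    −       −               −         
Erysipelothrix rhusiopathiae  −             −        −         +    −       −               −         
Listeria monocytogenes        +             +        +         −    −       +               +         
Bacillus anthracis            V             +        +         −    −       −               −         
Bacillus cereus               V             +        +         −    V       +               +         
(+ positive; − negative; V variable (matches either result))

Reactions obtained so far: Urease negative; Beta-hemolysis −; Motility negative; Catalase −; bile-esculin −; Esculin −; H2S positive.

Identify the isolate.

Erysipelothrix rhusiopathiae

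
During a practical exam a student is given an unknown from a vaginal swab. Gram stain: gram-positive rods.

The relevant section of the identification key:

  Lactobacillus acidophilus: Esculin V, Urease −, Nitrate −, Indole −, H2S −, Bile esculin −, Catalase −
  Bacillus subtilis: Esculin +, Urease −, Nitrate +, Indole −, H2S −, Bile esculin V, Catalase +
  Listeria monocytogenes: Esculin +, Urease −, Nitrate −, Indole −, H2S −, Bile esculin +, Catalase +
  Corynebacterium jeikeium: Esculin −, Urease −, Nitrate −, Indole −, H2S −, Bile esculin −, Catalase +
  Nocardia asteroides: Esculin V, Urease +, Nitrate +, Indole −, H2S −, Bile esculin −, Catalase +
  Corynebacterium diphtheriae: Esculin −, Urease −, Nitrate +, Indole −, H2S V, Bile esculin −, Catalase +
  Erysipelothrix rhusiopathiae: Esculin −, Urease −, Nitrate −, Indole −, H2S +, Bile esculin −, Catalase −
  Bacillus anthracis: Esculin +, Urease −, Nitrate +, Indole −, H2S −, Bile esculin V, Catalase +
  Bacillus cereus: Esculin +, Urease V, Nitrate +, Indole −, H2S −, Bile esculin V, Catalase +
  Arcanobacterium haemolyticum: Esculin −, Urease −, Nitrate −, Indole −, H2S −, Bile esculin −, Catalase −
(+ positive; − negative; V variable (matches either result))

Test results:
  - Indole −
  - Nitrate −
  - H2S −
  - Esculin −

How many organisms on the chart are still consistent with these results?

H2S −: excludes Erysipelothrix rhusiopathiae — 9 left.
Indole −: all 9 remaining candidates are consistent.
Nitrate −: excludes 5 organisms — 4 left.
Esculin −: excludes Listeria monocytogenes — 3 left.
Still consistent: Arcanobacterium haemolyticum, Corynebacterium jeikeium, Lactobacillus acidophilus.

3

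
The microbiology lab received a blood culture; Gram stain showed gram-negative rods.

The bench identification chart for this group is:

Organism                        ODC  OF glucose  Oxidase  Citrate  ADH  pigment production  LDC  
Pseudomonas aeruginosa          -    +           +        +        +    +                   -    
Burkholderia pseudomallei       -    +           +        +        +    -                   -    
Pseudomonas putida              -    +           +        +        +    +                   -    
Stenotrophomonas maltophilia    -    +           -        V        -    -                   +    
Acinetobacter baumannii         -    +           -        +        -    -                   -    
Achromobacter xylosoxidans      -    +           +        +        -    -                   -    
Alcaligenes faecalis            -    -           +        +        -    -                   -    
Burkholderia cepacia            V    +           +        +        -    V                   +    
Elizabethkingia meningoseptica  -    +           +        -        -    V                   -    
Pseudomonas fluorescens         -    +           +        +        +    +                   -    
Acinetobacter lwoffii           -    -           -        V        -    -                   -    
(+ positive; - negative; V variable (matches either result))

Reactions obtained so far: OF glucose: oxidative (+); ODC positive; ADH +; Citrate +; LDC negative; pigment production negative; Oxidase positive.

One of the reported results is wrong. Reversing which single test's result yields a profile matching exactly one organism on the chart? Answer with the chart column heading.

ODC

As reported, no row in the chart matches all 7 reactions.
Reversing ADH → still no organism matches.
Reversing OF glucose → still no organism matches.
Reversing Citrate → still no organism matches.
Reversing pigment production → still no organism matches.
Reversing LDC → still no organism matches.
Reversing ODC (to -) → unique match: Burkholderia pseudomallei.
Reversing Oxidase → still no organism matches.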